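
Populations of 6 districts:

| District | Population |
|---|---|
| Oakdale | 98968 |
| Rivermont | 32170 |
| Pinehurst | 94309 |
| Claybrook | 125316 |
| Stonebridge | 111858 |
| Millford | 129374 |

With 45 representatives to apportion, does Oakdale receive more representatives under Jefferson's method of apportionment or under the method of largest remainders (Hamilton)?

Hamilton

Jefferson: Oakdale 7, Rivermont 2, Pinehurst 7, Claybrook 10, Stonebridge 9, Millford 10.
Hamilton: Oakdale 8, Rivermont 2, Pinehurst 7, Claybrook 10, Stonebridge 8, Millford 10.
Oakdale gets 7 under Jefferson and 8 under Hamilton.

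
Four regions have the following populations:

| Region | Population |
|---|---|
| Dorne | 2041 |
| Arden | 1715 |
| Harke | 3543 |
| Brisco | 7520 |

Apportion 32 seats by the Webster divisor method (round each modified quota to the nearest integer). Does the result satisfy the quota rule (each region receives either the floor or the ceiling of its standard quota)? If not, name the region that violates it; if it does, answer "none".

Standard quotas: Dorne 4.407, Arden 3.703, Harke 7.651, Brisco 16.239.
Webster allocation: Dorne 4, Arden 4, Harke 8, Brisco 16.
Every allocation lies between the lower and upper quota.

none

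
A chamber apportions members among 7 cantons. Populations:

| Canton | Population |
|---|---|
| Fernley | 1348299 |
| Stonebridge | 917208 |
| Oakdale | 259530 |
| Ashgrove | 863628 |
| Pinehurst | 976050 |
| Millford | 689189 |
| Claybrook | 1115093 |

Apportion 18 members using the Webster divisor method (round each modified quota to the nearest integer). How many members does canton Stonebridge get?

3

Standard divisor 6168997/18 ≈ 342722.056; standard quotas: Fernley 3.934, Stonebridge 2.676, Oakdale 0.757, Ashgrove 2.520, Pinehurst 2.848, Millford 2.011, Claybrook 3.254.
Rounding to the nearest integer gives 4, 3, 1, 3, 3, 2, 3 = 19 seats, so the divisor must be adjusted.
With modified divisor 356200: modified quotas Fernley 3.785, Stonebridge 2.575, Oakdale 0.729, Ashgrove 2.425, Pinehurst 2.740, Millford 1.935, Claybrook 3.131.
Rounding to the nearest integer: Fernley 4, Stonebridge 3, Oakdale 1, Ashgrove 2, Pinehurst 3, Millford 2, Claybrook 3 (total 18).
Stonebridge receives 3.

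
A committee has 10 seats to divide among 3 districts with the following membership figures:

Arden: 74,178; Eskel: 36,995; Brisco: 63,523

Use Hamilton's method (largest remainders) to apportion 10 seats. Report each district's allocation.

The standard divisor is 174696/10 ≈ 17469.6.
Standard quotas: Arden 4.2461, Eskel 2.1177, Brisco 3.6362.
Lower quotas: Arden 4, Eskel 2, Brisco 3 (sum 9, leaving 1 seat).
Remainders in descending order: Brisco 0.6362, Arden 0.2461, Eskel 0.1177.
Largest remainder: Brisco receives the extra seat.

Arden 4, Eskel 2, Brisco 4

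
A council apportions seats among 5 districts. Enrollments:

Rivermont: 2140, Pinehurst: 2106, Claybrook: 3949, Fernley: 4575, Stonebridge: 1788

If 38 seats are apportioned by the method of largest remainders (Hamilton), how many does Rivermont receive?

6

The standard divisor is 14558/38 ≈ 383.105.
Standard quotas: Rivermont 5.586, Pinehurst 5.497, Claybrook 10.308, Fernley 11.942, Stonebridge 4.667.
Lower quotas: Rivermont 5, Pinehurst 5, Claybrook 10, Fernley 11, Stonebridge 4 (sum 35, leaving 3 seats).
Remainders in descending order: Fernley 0.942, Stonebridge 0.667, Rivermont 0.586, Pinehurst 0.497, Claybrook 0.308.
The surplus seats go to Fernley, Stonebridge, Rivermont.
Rivermont receives 6.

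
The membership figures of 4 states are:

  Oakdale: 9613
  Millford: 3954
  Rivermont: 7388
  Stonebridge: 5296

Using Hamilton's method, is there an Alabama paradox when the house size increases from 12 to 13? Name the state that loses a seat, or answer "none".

Stonebridge

At 12 seats: Oakdale 4, Millford 2, Rivermont 3, Stonebridge 3.
At 13 seats: Oakdale 5, Millford 2, Rivermont 4, Stonebridge 2.
Stonebridge drops from 3 to 2.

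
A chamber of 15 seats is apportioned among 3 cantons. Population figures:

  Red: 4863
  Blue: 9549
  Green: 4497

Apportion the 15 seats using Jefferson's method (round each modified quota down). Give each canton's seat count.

Red=4; Blue=8; Green=3

Standard divisor 18909/15 ≈ 1260.6; standard quotas: Red 3.858, Blue 7.575, Green 3.567.
Rounding down gives 3, 7, 3 = 13 seats, so the divisor must be adjusted.
With modified divisor 1160: modified quotas Red 4.192, Blue 8.232, Green 3.877.
Rounding down: Red 4, Blue 8, Green 3 (total 15).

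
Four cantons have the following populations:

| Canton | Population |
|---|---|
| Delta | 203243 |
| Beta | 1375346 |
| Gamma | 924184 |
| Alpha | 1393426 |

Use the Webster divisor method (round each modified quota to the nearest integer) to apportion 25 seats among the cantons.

Delta: 1, Beta: 9, Gamma: 6, Alpha: 9

Standard divisor 3896199/25 ≈ 155847.96; standard quotas: Delta 1.304, Beta 8.825, Gamma 5.930, Alpha 8.941.
Rounding to the nearest integer gives Delta 1, Beta 9, Gamma 6, Alpha 9 — total 25, matching the house size, so no adjustment is needed.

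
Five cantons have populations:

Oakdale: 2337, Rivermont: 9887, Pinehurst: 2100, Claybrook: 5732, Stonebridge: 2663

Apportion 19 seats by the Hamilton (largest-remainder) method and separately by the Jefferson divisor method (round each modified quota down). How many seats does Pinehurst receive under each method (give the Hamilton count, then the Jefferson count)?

Hamilton: Oakdale 2, Rivermont 8, Pinehurst 2, Claybrook 5, Stonebridge 2.
Jefferson: Oakdale 2, Rivermont 9, Pinehurst 1, Claybrook 5, Stonebridge 2.
Pinehurst gets 2 under Hamilton and 1 under Jefferson.

2 and 1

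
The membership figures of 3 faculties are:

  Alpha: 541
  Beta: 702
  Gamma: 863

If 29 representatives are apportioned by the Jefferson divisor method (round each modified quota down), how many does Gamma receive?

Standard divisor 2106/29 ≈ 72.621; standard quotas: Alpha 7.450, Beta 9.667, Gamma 11.884.
Rounding down gives 7, 9, 11 = 27 seats, so the divisor must be adjusted.
With modified divisor 70: modified quotas Alpha 7.729, Beta 10.029, Gamma 12.329.
Rounding down: Alpha 7, Beta 10, Gamma 12 (total 29).
Gamma receives 12.

12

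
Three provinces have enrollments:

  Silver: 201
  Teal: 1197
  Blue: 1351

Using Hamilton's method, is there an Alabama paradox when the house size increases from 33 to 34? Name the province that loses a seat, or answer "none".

At 33 seats: Silver 3, Teal 14, Blue 16.
At 34 seats: Silver 2, Teal 15, Blue 17.
Silver drops from 3 to 2.

Silver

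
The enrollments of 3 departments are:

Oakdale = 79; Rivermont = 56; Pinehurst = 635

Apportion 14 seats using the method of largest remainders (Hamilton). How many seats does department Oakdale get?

1

Standard divisor: 770 ÷ 14 = 55.
Standard quotas: Oakdale 1.436, Rivermont 1.018, Pinehurst 11.545.
Lower quotas: Oakdale 1, Rivermont 1, Pinehurst 11 (sum 13, leaving 1 seat).
Remainders in descending order: Pinehurst 0.545, Oakdale 0.436, Rivermont 0.018.
The surplus seat goes to Pinehurst.
Oakdale receives 1.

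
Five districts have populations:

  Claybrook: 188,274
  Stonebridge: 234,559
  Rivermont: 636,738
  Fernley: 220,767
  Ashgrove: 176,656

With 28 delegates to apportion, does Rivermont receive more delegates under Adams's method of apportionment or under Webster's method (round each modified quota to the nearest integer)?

Adams: Claybrook 4, Stonebridge 5, Rivermont 11, Fernley 4, Ashgrove 4.
Webster: Claybrook 4, Stonebridge 5, Rivermont 12, Fernley 4, Ashgrove 3.
Rivermont gets 11 under Adams and 12 under Webster.

Webster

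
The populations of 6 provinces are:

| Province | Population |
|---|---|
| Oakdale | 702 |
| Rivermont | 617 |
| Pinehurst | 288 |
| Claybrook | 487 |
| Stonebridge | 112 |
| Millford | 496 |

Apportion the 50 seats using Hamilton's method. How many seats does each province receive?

The standard divisor is 2702/50 ≈ 54.04.
Standard quotas: Oakdale 12.990, Rivermont 11.417, Pinehurst 5.329, Claybrook 9.012, Stonebridge 2.073, Millford 9.178.
Lower quotas: Oakdale 12, Rivermont 11, Pinehurst 5, Claybrook 9, Stonebridge 2, Millford 9 (sum 48, leaving 2 seats).
Remainders in descending order: Oakdale 0.990, Rivermont 0.417, Pinehurst 0.329, Millford 0.178, Stonebridge 0.073, Claybrook 0.012.
The surplus seats go to Oakdale, Rivermont.

Oakdale 13, Rivermont 12, Pinehurst 5, Claybrook 9, Stonebridge 2, Millford 9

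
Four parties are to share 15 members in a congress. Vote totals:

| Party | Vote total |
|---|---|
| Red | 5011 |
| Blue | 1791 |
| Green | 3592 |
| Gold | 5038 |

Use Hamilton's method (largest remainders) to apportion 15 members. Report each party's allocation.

Red: 5; Blue: 2; Green: 3; Gold: 5

Standard divisor: 15432 ÷ 15 ≈ 1028.8.
Standard quotas: Red 4.8707, Blue 1.7409, Green 3.4914, Gold 4.8970.
Lower quotas: Red 4, Blue 1, Green 3, Gold 4 (sum 12, leaving 3 seats).
Remainders in descending order: Gold 0.8970, Red 0.8707, Blue 0.7409, Green 0.4914.
The surplus seats go to Gold, Red, Blue.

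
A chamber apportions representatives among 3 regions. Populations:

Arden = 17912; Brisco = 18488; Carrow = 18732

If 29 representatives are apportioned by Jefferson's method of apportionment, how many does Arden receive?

Standard divisor 55132/29 ≈ 1901.103; standard quotas: Arden 9.422, Brisco 9.725, Carrow 9.853.
Rounding down gives 9, 9, 9 = 27 seats, so the divisor must be adjusted.
With modified divisor 1800: modified quotas Arden 9.951, Brisco 10.271, Carrow 10.407.
Rounding down: Arden 9, Brisco 10, Carrow 10 (total 29).
Arden receives 9.

9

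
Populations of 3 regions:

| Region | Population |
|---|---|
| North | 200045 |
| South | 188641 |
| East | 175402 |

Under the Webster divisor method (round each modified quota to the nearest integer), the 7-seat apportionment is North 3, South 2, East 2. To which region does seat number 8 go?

South

Priority for the next seat is population ÷ (current seats + 0.5).
Priorities: North 57155.714, South 75456.400, East 70160.800.
Highest priority: South.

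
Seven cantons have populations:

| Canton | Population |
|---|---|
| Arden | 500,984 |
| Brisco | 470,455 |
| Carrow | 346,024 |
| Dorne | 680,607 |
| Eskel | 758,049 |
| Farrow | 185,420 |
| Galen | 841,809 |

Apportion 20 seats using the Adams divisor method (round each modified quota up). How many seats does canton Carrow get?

Standard divisor 3783348/20 ≈ 189167.4; standard quotas: Arden 2.648, Brisco 2.487, Carrow 1.829, Dorne 3.598, Eskel 4.007, Farrow 0.980, Galen 4.450.
Rounding up gives 3, 3, 2, 4, 5, 1, 5 = 23 seats, so the divisor must be adjusted.
With modified divisor 231000: modified quotas Arden 2.169, Brisco 2.037, Carrow 1.498, Dorne 2.946, Eskel 3.282, Farrow 0.803, Galen 3.644.
Rounding up: Arden 3, Brisco 3, Carrow 2, Dorne 3, Eskel 4, Farrow 1, Galen 4 (total 20).
Carrow receives 2.

2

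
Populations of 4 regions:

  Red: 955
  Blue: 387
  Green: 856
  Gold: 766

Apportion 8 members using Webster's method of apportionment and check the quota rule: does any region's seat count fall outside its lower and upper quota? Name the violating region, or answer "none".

none

Standard quotas: Red 2.578, Blue 1.045, Green 2.310, Gold 2.067.
Webster allocation: Red 3, Blue 1, Green 2, Gold 2.
Every allocation lies between the lower and upper quota.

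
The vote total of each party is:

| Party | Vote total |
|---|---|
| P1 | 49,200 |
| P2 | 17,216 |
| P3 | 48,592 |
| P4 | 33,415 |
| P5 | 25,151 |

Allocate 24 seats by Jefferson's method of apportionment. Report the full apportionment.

P1: 7, P2: 2, P3: 7, P4: 5, P5: 3

Standard divisor 173574/24 ≈ 7232.25; standard quotas: P1 6.803, P2 2.380, P3 6.719, P4 4.620, P5 3.478.
Rounding down gives 6, 2, 6, 4, 3 = 21 seats, so the divisor must be adjusted.
With modified divisor 6500: modified quotas P1 7.569, P2 2.649, P3 7.476, P4 5.141, P5 3.869.
Rounding down: P1 7, P2 2, P3 7, P4 5, P5 3 (total 24).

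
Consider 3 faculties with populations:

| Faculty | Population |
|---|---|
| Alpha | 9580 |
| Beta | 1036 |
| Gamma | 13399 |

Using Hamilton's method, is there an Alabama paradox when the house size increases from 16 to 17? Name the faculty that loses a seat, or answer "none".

none

At 16 seats: Alpha 6, Beta 1, Gamma 9.
At 17 seats: Alpha 7, Beta 1, Gamma 9.
No faculty's allocation decreased.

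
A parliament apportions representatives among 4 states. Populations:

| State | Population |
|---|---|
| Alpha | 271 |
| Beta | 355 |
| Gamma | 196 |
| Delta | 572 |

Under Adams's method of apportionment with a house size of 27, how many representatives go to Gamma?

4

Standard divisor 1394/27 ≈ 51.63; standard quotas: Alpha 5.249, Beta 6.876, Gamma 3.796, Delta 11.079.
Rounding up gives 6, 7, 4, 12 = 29 seats, so the divisor must be adjusted.
With modified divisor 56: modified quotas Alpha 4.839, Beta 6.339, Gamma 3.500, Delta 10.214.
Rounding up: Alpha 5, Beta 7, Gamma 4, Delta 11 (total 27).
Gamma receives 4.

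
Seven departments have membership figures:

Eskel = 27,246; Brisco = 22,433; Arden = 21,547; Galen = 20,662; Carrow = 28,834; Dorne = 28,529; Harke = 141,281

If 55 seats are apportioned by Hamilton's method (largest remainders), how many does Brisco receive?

Total 290532; standard divisor 290532/55 ≈ 5282.4.
Standard quotas: Eskel 5.1579, Brisco 4.2467, Arden 4.0790, Galen 3.9115, Carrow 5.4585, Dorne 5.4008, Harke 26.7456.
Lower quotas: Eskel 5, Brisco 4, Arden 4, Galen 3, Carrow 5, Dorne 5, Harke 26 (sum 52, leaving 3 seats).
Remainders in descending order: Galen 0.9115, Harke 0.7456, Carrow 0.4585, Dorne 0.4008, Brisco 0.2467, Eskel 0.1579, Arden 0.0790.
Largest remainders: Galen, Harke, Carrow receive the extra seats.
Brisco receives 4.

4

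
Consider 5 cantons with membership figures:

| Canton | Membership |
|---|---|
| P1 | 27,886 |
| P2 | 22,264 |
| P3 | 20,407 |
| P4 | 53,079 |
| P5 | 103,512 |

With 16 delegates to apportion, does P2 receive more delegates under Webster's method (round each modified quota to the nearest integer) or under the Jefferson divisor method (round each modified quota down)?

Webster: P1 2, P2 2, P3 1, P4 4, P5 7.
Jefferson: P1 2, P2 1, P3 1, P4 4, P5 8.
P2 gets 2 under Webster and 1 under Jefferson.

Webster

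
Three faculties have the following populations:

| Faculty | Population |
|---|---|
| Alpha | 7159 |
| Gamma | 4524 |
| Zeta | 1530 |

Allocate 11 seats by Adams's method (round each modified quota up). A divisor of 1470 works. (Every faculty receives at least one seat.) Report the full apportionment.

Alpha 5, Gamma 4, Zeta 2

With modified divisor 1470: modified quotas Alpha 4.870, Gamma 3.078, Zeta 1.041.
Rounding up: Alpha 5, Gamma 4, Zeta 2 (total 11).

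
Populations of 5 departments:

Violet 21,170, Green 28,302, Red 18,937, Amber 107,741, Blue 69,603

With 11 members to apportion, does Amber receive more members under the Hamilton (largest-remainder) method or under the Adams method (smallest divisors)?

Hamilton

Hamilton: Violet 1, Green 1, Red 1, Amber 5, Blue 3.
Adams: Violet 1, Green 2, Red 1, Amber 4, Blue 3.
Amber gets 5 under Hamilton and 4 under Adams.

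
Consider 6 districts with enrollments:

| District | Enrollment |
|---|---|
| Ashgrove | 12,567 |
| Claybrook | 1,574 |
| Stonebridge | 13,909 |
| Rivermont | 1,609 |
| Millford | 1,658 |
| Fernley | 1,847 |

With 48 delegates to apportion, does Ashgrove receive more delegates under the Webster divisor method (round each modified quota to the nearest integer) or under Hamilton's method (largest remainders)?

Webster: Ashgrove 19, Claybrook 2, Stonebridge 20, Rivermont 2, Millford 2, Fernley 3.
Hamilton: Ashgrove 18, Claybrook 2, Stonebridge 20, Rivermont 2, Millford 3, Fernley 3.
Ashgrove gets 19 under Webster and 18 under Hamilton.

Webster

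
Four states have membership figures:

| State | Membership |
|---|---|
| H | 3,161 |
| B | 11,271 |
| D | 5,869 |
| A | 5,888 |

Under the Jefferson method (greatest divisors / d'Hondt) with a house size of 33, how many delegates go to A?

Standard divisor 26189/33 ≈ 793.606; standard quotas: H 3.983, B 14.202, D 7.395, A 7.419.
Rounding down gives 3, 14, 7, 7 = 31 seats, so the divisor must be adjusted.
With modified divisor 740: modified quotas H 4.272, B 15.231, D 7.931, A 7.957.
Rounding down: H 4, B 15, D 7, A 7 (total 33).
A receives 7.

7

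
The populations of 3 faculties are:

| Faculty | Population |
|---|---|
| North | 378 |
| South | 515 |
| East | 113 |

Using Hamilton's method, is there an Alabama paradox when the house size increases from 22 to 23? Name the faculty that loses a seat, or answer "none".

At 22 seats: North 8, South 11, East 3.
At 23 seats: North 9, South 12, East 2.
East drops from 3 to 2.

East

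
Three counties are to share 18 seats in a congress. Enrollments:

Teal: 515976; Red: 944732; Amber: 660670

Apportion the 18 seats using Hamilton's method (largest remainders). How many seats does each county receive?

Teal: 4; Red: 8; Amber: 6

Standard divisor: 2121378 ÷ 18 ≈ 117854.333.
Standard quotas: Teal 4.3781, Red 8.0161, Amber 5.6058.
Lower quotas: Teal 4, Red 8, Amber 5 (sum 17, leaving 1 seat).
Remainders in descending order: Amber 0.6058, Teal 0.3781, Red 0.0161.
Largest remainder: Amber receives the extra seat.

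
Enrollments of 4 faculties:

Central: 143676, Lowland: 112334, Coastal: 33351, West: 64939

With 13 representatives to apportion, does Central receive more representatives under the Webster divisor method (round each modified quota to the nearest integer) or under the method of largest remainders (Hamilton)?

Webster: Central 6, Lowland 4, Coastal 1, West 2.
Hamilton: Central 5, Lowland 4, Coastal 1, West 3.
Central gets 6 under Webster and 5 under Hamilton.

Webster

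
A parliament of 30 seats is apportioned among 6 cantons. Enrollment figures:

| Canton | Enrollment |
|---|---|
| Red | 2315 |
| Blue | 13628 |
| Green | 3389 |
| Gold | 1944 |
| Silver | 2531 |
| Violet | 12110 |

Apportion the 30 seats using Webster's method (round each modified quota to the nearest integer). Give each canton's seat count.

Red 2; Blue 11; Green 3; Gold 2; Silver 2; Violet 10

Standard divisor 35917/30 ≈ 1197.233; standard quotas: Red 1.934, Blue 11.383, Green 2.831, Gold 1.624, Silver 2.114, Violet 10.115.
Rounding to the nearest integer gives Red 2, Blue 11, Green 3, Gold 2, Silver 2, Violet 10 — total 30, matching the house size, so no adjustment is needed.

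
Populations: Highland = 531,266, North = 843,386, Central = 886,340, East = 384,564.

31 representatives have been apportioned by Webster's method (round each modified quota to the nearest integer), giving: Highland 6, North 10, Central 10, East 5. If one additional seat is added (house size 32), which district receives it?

Central

Priority for the next seat is population ÷ (current seats + 0.5).
Priorities: Highland 81733.231, North 80322.476, Central 84413.333, East 69920.727.
Highest priority: Central.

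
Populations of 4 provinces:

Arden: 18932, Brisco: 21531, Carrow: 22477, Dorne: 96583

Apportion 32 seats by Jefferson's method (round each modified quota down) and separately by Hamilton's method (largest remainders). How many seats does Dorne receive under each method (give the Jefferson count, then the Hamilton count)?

20 and 19

Jefferson: Arden 4, Brisco 4, Carrow 4, Dorne 20.
Hamilton: Arden 4, Brisco 4, Carrow 5, Dorne 19.
Dorne gets 20 under Jefferson and 19 under Hamilton.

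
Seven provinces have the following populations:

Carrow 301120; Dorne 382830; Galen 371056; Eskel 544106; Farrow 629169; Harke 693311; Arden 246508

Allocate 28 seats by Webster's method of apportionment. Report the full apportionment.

Carrow 3, Dorne 3, Galen 3, Eskel 5, Farrow 6, Harke 6, Arden 2

Standard divisor 3168100/28 ≈ 113146.429; standard quotas: Carrow 2.661, Dorne 3.383, Galen 3.279, Eskel 4.809, Farrow 5.561, Harke 6.128, Arden 2.179.
Rounding to the nearest integer gives Carrow 3, Dorne 3, Galen 3, Eskel 5, Farrow 6, Harke 6, Arden 2 — total 28, matching the house size, so no adjustment is needed.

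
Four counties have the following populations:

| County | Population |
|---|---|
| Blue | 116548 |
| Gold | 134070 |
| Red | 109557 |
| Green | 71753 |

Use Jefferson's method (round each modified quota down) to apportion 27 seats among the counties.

Standard divisor 431928/27 ≈ 15997.333; standard quotas: Blue 7.285, Gold 8.381, Red 6.848, Green 4.485.
Rounding down gives 7, 8, 6, 4 = 25 seats, so the divisor must be adjusted.
With modified divisor 14700: modified quotas Blue 7.928, Gold 9.120, Red 7.453, Green 4.881.
Rounding down: Blue 7, Gold 9, Red 7, Green 4 (total 27).

Blue: 7, Gold: 9, Red: 7, Green: 4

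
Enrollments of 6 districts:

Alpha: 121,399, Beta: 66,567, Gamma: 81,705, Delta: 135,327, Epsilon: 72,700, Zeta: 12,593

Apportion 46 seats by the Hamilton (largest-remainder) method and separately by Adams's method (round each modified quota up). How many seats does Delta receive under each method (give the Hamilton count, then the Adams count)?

Hamilton: Alpha 11, Beta 6, Gamma 8, Delta 13, Epsilon 7, Zeta 1.
Adams: Alpha 11, Beta 6, Gamma 8, Delta 12, Epsilon 7, Zeta 2.
Delta gets 13 under Hamilton and 12 under Adams.

13 and 12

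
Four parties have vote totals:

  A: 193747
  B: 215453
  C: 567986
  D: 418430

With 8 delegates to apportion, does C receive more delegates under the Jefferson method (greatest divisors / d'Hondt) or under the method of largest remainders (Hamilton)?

Jefferson: A 1, B 1, C 4, D 2.
Hamilton: A 1, B 1, C 3, D 3.
C gets 4 under Jefferson and 3 under Hamilton.

Jefferson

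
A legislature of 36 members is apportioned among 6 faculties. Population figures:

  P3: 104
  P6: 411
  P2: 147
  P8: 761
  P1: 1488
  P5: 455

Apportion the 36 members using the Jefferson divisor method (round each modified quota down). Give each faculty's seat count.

Standard divisor 3366/36 ≈ 93.5; standard quotas: P3 1.112, P6 4.396, P2 1.572, P8 8.139, P1 15.914, P5 4.866.
Rounding down gives 1, 4, 1, 8, 15, 4 = 33 seats, so the divisor must be adjusted.
With modified divisor 86: modified quotas P3 1.209, P6 4.779, P2 1.709, P8 8.849, P1 17.302, P5 5.291.
Rounding down: P3 1, P6 4, P2 1, P8 8, P1 17, P5 5 (total 36).

P3 1; P6 4; P2 1; P8 8; P1 17; P5 5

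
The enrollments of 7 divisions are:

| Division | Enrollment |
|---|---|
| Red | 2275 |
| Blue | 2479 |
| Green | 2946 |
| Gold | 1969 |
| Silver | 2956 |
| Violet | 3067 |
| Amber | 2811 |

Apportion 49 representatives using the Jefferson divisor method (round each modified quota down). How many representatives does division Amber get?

Standard divisor 18503/49 ≈ 377.612; standard quotas: Red 6.025, Blue 6.565, Green 7.802, Gold 5.214, Silver 7.828, Violet 8.122, Amber 7.444.
Rounding down gives 6, 6, 7, 5, 7, 8, 7 = 46 seats, so the divisor must be adjusted.
With modified divisor 353: modified quotas Red 6.445, Blue 7.023, Green 8.346, Gold 5.578, Silver 8.374, Violet 8.688, Amber 7.963.
Rounding down: Red 6, Blue 7, Green 8, Gold 5, Silver 8, Violet 8, Amber 7 (total 49).
Amber receives 7.

7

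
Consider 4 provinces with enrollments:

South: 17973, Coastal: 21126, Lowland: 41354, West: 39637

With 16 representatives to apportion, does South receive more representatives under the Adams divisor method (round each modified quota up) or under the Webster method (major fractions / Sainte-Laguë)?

Adams

Adams: South 3, Coastal 3, Lowland 5, West 5.
Webster: South 2, Coastal 3, Lowland 6, West 5.
South gets 3 under Adams and 2 under Webster.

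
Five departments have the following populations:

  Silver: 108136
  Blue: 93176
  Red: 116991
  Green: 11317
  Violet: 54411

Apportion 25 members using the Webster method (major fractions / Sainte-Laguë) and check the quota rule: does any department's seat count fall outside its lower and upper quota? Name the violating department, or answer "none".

none

Standard quotas: Silver 7.040, Blue 6.066, Red 7.616, Green 0.737, Violet 3.542.
Webster allocation: Silver 7, Blue 6, Red 8, Green 1, Violet 3.
Every allocation lies between the lower and upper quota.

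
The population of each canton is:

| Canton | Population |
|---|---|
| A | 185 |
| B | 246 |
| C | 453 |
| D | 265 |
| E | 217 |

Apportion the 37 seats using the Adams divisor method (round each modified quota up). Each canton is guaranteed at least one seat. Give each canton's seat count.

Standard divisor 1366/37 ≈ 36.919; standard quotas: A 5.011, B 6.663, C 12.270, D 7.178, E 5.878.
Rounding up gives 6, 7, 13, 8, 6 = 40 seats, so the divisor must be adjusted.
With modified divisor 40: modified quotas A 4.625, B 6.150, C 11.325, D 6.625, E 5.425.
Rounding up: A 5, B 7, C 12, D 7, E 6 (total 37).

A 5, B 7, C 12, D 7, E 6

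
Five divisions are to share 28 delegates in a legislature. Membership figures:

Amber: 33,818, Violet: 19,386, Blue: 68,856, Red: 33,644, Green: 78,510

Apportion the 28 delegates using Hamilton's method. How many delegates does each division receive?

The standard divisor is 234214/28 ≈ 8364.786.
Standard quotas: Amber 4.0429, Violet 2.3176, Blue 8.2317, Red 4.0221, Green 9.3858.
Lower quotas: Amber 4, Violet 2, Blue 8, Red 4, Green 9 (sum 27, leaving 1 seat).
Remainders in descending order: Green 0.3858, Violet 0.3176, Blue 0.2317, Amber 0.0429, Red 0.0221.
Largest remainder: Green receives the extra seat.

Amber=4; Violet=2; Blue=8; Red=4; Green=10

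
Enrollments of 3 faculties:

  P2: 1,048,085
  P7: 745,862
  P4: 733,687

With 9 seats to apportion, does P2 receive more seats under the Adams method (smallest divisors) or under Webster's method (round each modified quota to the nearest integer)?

Webster

Adams: P2 3, P7 3, P4 3.
Webster: P2 4, P7 3, P4 2.
P2 gets 3 under Adams and 4 under Webster.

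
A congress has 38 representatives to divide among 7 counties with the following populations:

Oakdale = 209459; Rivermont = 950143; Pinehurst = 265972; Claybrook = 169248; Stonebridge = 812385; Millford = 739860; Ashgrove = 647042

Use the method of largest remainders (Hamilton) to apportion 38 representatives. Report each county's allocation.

Oakdale 2, Rivermont 10, Pinehurst 3, Claybrook 2, Stonebridge 8, Millford 7, Ashgrove 6

Total 3794109; standard divisor 3794109/38 ≈ 99844.974.
Standard quotas: Oakdale 2.0978, Rivermont 9.5162, Pinehurst 2.6638, Claybrook 1.6951, Stonebridge 8.1365, Millford 7.4101, Ashgrove 6.4805.
Lower quotas: Oakdale 2, Rivermont 9, Pinehurst 2, Claybrook 1, Stonebridge 8, Millford 7, Ashgrove 6 (sum 35, leaving 3 seats).
Remainders in descending order: Claybrook 0.6951, Pinehurst 0.6638, Rivermont 0.5162, Ashgrove 0.4805, Millford 0.4101, Stonebridge 0.1365, Oakdale 0.0978.
Largest remainders: Claybrook, Pinehurst, Rivermont receive the extra seats.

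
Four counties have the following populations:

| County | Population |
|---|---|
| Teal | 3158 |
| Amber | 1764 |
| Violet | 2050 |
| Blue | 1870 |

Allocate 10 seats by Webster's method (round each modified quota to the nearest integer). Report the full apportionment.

Teal=4; Amber=2; Violet=2; Blue=2

Standard divisor 8842/10 ≈ 884.2; standard quotas: Teal 3.572, Amber 1.995, Violet 2.318, Blue 2.115.
Rounding to the nearest integer gives Teal 4, Amber 2, Violet 2, Blue 2 — total 10, matching the house size, so no adjustment is needed.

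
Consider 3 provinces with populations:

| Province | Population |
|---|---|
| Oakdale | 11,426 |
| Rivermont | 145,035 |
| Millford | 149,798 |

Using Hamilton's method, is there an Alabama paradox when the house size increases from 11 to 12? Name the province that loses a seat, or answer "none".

Oakdale

At 11 seats: Oakdale 1, Rivermont 5, Millford 5.
At 12 seats: Oakdale 0, Rivermont 6, Millford 6.
Oakdale drops from 1 to 0.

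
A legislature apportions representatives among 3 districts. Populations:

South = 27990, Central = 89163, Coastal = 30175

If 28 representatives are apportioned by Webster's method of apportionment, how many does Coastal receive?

Standard divisor 147328/28 ≈ 5261.714; standard quotas: South 5.320, Central 16.946, Coastal 5.735.
Rounding to the nearest integer gives South 5, Central 17, Coastal 6 — total 28, matching the house size, so no adjustment is needed.
Coastal receives 6.

6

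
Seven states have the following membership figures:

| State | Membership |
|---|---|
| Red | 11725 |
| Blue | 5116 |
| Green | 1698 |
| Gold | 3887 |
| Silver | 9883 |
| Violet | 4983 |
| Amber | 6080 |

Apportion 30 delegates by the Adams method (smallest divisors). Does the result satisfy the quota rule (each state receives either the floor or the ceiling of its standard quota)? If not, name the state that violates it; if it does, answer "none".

none

Standard quotas: Red 8.110, Blue 3.539, Green 1.174, Gold 2.689, Silver 6.836, Violet 3.447, Amber 4.205.
Adams allocation: Red 8, Blue 4, Green 2, Gold 3, Silver 6, Violet 3, Amber 4.
Every allocation lies between the lower and upper quota.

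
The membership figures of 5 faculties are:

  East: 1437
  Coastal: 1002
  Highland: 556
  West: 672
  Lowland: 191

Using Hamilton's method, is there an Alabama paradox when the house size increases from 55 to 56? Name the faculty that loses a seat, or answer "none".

none

At 55 seats: East 20, Coastal 14, Highland 8, West 10, Lowland 3.
At 56 seats: East 21, Coastal 14, Highland 8, West 10, Lowland 3.
No faculty's allocation decreased.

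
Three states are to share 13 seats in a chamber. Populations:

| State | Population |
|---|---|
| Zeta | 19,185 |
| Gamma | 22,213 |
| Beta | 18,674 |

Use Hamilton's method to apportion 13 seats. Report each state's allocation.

Total 60072; standard divisor 60072/13 ≈ 4620.923.
Standard quotas: Zeta 4.1518, Gamma 4.8070, Beta 4.0412.
Lower quotas: Zeta 4, Gamma 4, Beta 4 (sum 12, leaving 1 seat).
Remainders in descending order: Gamma 0.8070, Zeta 0.1518, Beta 0.0412.
The surplus seat goes to Gamma.

Zeta=4; Gamma=5; Beta=4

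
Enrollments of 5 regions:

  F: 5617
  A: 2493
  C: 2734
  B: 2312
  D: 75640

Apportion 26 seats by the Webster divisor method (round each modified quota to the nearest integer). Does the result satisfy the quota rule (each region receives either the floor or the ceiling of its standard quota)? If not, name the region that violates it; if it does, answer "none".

Standard quotas: F 1.645, A 0.730, C 0.801, B 0.677, D 22.148.
Webster allocation: F 2, A 1, C 1, B 1, D 21.
D has quota 22.148 (lower 22, upper 23) but receives 21 — outside the quota interval.

D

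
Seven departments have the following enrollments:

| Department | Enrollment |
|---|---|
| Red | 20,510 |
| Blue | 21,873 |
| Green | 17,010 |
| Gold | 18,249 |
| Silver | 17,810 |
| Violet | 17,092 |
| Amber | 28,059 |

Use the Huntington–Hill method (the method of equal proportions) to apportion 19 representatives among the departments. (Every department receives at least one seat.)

With divisor 7361: modified quotas Red 2.786, Blue 2.971, Green 2.311, Gold 2.479, Silver 2.420, Violet 2.322, Amber 3.812.
Geometric-mean thresholds: Red √(2·3)=2.449, Blue √(2·3)=2.449, Green √(2·3)=2.449, Gold √(2·3)=2.449, Silver √(2·3)=2.449, Violet √(2·3)=2.449, Amber √(3·4)=3.464.
Each quota rounded against its threshold gives Red 3, Blue 3, Green 2, Gold 3, Silver 2, Violet 2, Amber 4 (total 19).

Red 3, Blue 3, Green 2, Gold 3, Silver 2, Violet 2, Amber 4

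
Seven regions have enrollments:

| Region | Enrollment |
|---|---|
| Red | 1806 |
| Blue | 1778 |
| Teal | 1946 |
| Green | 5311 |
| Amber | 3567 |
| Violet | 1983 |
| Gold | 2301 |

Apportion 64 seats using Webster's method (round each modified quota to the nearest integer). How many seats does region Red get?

Standard divisor 18692/64 ≈ 292.062; standard quotas: Red 6.184, Blue 6.088, Teal 6.663, Green 18.184, Amber 12.213, Violet 6.790, Gold 7.878.
Rounding to the nearest integer gives Red 6, Blue 6, Teal 7, Green 18, Amber 12, Violet 7, Gold 8 — total 64, matching the house size, so no adjustment is needed.
Red receives 6.

6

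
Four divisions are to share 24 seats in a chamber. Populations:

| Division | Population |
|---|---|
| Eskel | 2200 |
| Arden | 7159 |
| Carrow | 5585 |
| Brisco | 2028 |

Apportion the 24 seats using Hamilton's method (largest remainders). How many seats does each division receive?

Eskel 3, Arden 10, Carrow 8, Brisco 3

The standard divisor is 16972/24 ≈ 707.167.
Standard quotas: Eskel 3.1110, Arden 10.1235, Carrow 7.8977, Brisco 2.8678.
Lower quotas: Eskel 3, Arden 10, Carrow 7, Brisco 2 (sum 22, leaving 2 seats).
Remainders in descending order: Carrow 0.8977, Brisco 0.8678, Arden 0.1235, Eskel 0.1110.
The surplus seats go to Carrow, Brisco.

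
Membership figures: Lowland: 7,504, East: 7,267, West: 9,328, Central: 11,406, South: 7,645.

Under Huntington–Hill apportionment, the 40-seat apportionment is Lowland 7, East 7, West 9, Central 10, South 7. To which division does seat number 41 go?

Priority for the next seat is population ÷ (√(s·(s+1))).
Priorities: Lowland 1002.764, East 971.094, West 983.258, Central 1087.519, South 1021.606.
Highest priority: Central.

Central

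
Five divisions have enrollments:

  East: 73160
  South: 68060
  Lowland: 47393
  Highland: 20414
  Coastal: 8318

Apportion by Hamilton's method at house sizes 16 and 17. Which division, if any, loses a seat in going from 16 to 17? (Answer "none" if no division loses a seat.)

At 16 seats: East 5, South 5, Lowland 3, Highland 2, Coastal 1.
At 17 seats: East 6, South 5, Lowland 4, Highland 1, Coastal 1.
Highland drops from 2 to 1.

Highland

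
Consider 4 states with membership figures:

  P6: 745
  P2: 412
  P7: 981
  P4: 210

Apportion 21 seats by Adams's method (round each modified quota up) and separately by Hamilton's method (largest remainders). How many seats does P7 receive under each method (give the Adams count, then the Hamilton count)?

8 and 9

Adams: P6 7, P2 4, P7 8, P4 2.
Hamilton: P6 6, P2 4, P7 9, P4 2.
P7 gets 8 under Adams and 9 under Hamilton.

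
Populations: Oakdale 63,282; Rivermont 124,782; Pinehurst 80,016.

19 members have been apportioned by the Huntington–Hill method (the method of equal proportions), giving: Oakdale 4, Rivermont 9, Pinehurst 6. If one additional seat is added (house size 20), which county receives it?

Oakdale

Priority for the next seat is population ÷ (√(s·(s+1))).
Priorities: Oakdale 14150.285, Rivermont 13153.178, Pinehurst 12346.737.
Highest priority: Oakdale.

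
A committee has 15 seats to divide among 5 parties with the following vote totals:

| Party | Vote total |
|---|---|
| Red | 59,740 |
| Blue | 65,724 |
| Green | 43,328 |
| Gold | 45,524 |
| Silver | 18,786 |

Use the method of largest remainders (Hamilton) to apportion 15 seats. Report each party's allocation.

The standard divisor is 233102/15 ≈ 15540.133.
Standard quotas: Red 3.8442, Blue 4.2293, Green 2.7881, Gold 2.9294, Silver 1.2089.
Lower quotas: Red 3, Blue 4, Green 2, Gold 2, Silver 1 (sum 12, leaving 3 seats).
Remainders in descending order: Gold 0.9294, Red 0.8442, Green 0.7881, Blue 0.2293, Silver 0.2089.
Largest remainders: Gold, Red, Green receive the extra seats.

Red: 4, Blue: 4, Green: 3, Gold: 3, Silver: 1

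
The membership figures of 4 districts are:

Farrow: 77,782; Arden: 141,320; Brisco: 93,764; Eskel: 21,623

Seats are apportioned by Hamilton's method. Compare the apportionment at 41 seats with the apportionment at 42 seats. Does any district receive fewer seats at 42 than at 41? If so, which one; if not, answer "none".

At 41 seats: Farrow 10, Arden 17, Brisco 11, Eskel 3.
At 42 seats: Farrow 10, Arden 18, Brisco 12, Eskel 2.
Eskel drops from 3 to 2.

Eskel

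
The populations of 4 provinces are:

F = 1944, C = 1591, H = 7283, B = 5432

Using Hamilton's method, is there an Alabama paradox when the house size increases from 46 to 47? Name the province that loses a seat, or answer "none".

C

At 46 seats: F 5, C 5, H 21, B 15.
At 47 seats: F 6, C 4, H 21, B 16.
C drops from 5 to 4.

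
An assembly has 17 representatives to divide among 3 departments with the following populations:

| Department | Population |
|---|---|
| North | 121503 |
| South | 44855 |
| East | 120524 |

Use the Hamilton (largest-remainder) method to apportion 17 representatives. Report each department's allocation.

The standard divisor is 286882/17 ≈ 16875.412.
Standard quotas: North 7.2000, South 2.6580, East 7.1420.
Lower quotas: North 7, South 2, East 7 (sum 16, leaving 1 seat).
Remainders in descending order: South 0.6580, North 0.2000, East 0.1420.
Largest remainder: South receives the extra seat.

North 7, South 3, East 7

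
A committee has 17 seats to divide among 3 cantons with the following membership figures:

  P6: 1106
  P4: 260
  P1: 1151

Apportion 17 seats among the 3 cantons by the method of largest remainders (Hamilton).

P6 7, P4 2, P1 8

The standard divisor is 2517/17 ≈ 148.059.
Standard quotas: P6 7.470, P4 1.756, P1 7.774.
Lower quotas: P6 7, P4 1, P1 7 (sum 15, leaving 2 seats).
Remainders in descending order: P1 0.774, P4 0.756, P6 0.470.
The surplus seats go to P1, P4.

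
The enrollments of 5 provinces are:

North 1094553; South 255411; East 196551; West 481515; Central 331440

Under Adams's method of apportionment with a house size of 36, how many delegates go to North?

Standard divisor 2359470/36 ≈ 65540.833; standard quotas: North 16.700, South 3.897, East 2.999, West 7.347, Central 5.057.
Rounding up gives 17, 4, 3, 8, 6 = 38 seats, so the divisor must be adjusted.
With modified divisor 68523.1: modified quotas North 15.974, South 3.727, East 2.868, West 7.027, Central 4.837.
Rounding up: North 16, South 4, East 3, West 8, Central 5 (total 36).
North receives 16.

16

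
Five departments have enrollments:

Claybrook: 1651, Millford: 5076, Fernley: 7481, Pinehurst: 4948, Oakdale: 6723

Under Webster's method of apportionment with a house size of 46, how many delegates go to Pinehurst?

Standard divisor 25879/46 ≈ 562.587; standard quotas: Claybrook 2.935, Millford 9.023, Fernley 13.297, Pinehurst 8.795, Oakdale 11.950.
Rounding to the nearest integer gives Claybrook 3, Millford 9, Fernley 13, Pinehurst 9, Oakdale 12 — total 46, matching the house size, so no adjustment is needed.
Pinehurst receives 9.

9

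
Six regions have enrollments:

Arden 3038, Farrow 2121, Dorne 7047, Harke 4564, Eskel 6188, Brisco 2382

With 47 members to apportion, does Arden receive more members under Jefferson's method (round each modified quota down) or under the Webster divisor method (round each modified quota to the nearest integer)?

Jefferson: Arden 5, Farrow 4, Dorne 13, Harke 9, Eskel 12, Brisco 4.
Webster: Arden 6, Farrow 4, Dorne 13, Harke 8, Eskel 12, Brisco 4.
Arden gets 5 under Jefferson and 6 under Webster.

Webster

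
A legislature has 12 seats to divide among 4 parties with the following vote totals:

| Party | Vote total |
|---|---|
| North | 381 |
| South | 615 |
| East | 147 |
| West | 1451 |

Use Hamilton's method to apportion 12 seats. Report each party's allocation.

North=2, South=3, East=0, West=7

The standard divisor is 2594/12 ≈ 216.167.
Standard quotas: North 1.763, South 2.845, East 0.680, West 6.712.
Lower quotas: North 1, South 2, East 0, West 6 (sum 9, leaving 3 seats).
Remainders in descending order: South 0.845, North 0.763, West 0.712, East 0.680.
The surplus seats go to South, North, West.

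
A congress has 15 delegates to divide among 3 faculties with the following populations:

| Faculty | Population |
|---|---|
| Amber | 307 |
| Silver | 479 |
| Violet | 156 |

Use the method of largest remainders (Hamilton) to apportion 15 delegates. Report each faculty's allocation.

Amber: 5, Silver: 8, Violet: 2

Total 942; standard divisor 942/15 ≈ 62.8.
Standard quotas: Amber 4.889, Silver 7.627, Violet 2.484.
Lower quotas: Amber 4, Silver 7, Violet 2 (sum 13, leaving 2 seats).
Remainders in descending order: Amber 0.889, Silver 0.627, Violet 0.484.
The surplus seats go to Amber, Silver.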